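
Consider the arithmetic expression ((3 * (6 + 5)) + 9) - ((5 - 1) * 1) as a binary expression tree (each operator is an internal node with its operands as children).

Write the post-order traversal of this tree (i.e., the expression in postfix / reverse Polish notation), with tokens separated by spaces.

3 6 5 + * 9 + 5 1 - 1 * -

Post-order on an expression tree gives postfix notation: for each operator, emit left operand, right operand, then the operator.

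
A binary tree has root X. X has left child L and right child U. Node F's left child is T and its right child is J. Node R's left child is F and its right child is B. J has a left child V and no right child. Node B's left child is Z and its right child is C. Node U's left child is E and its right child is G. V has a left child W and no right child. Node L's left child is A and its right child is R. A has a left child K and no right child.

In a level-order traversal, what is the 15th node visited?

V

Level-order visits nodes level by level from the root, left to right within each level.
Level 0: X
Level 1: L, U
Level 2: A, R, E, G
Level 3: K, F, B
Level 4: T, J, Z, C
Level 5: V
Level 6: W
Full level-order sequence: X, L, U, A, R, E, G, K, F, B, T, J, Z, C, V, W.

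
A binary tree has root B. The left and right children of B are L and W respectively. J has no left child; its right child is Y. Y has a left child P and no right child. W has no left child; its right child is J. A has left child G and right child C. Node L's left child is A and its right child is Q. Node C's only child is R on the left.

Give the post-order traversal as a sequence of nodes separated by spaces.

Post-order visits the left subtree, then the right subtree, then the node.
At B: go left to L.
  At L: go left to A.
    At A: go left to G.
      G is a leaf — visit G.
    At A: go right to C.
      At C: go left to R.
        R is a leaf — visit R.
      At C: no right child.
      Visit C.
    Visit A.
  At L: go right to Q.
    Q is a leaf — visit Q.
  Visit L.
At B: go right to W.
  At W: no left child.
  At W: go right to J.
    At J: no left child.
    At J: go right to Y.
      At Y: go left to P.
        P is a leaf — visit P.
      At Y: no right child.
      Visit Y.
    Visit J.
  Visit W.
Visit B.

G R C A Q L P Y J W B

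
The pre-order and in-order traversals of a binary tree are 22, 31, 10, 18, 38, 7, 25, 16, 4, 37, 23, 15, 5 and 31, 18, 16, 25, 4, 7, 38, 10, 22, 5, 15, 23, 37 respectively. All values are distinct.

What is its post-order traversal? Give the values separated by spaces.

The first element of pre-order is the root; it splits in-order into left and right subtrees.
Root 22: left subtree has 8 nodes {31, 18, 16, 25, 4, 7, 38, 10}, right has 4 {5, 15, 23, 37}.
  Root 31: left subtree has 0 nodes { }, right has 7 {18, 16, 25, 4, 7, 38, 10}.
    Root 10: left subtree has 6 nodes {18, 16, 25, 4, 7, 38}, right has 0 { }.
      Root 18: left subtree has 0 nodes { }, right has 5 {16, 25, 4, 7, 38}.
        Root 38: left subtree has 4 nodes {16, 25, 4, 7}, right has 0 { }.
          Root 7: left subtree has 3 nodes {16, 25, 4}, right has 0 { }.
            Root 25: left subtree has 1 node {16}, right has 1 {4}.
  Root 37: left subtree has 3 nodes {5, 15, 23}, right has 0 { }.
    Root 23: left subtree has 2 nodes {5, 15}, right has 0 { }.
      Root 15: left subtree has 1 node {5}, right has 0 { }.

16 4 25 7 38 18 10 31 5 15 23 37 22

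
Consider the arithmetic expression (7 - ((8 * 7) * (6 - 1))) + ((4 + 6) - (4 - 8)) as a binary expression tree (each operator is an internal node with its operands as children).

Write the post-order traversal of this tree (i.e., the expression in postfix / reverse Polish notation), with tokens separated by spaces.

Post-order on an expression tree gives postfix notation: for each operator, emit left operand, right operand, then the operator.

7 8 7 * 6 1 - * - 4 6 + 4 8 - - +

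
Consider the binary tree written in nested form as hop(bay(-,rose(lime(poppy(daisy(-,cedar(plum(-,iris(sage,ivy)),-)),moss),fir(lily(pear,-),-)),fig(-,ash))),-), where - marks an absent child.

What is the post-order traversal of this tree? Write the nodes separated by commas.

sage, ivy, iris, plum, cedar, daisy, moss, poppy, pear, lily, fir, lime, ash, fig, rose, bay, hop

Post-order visits the left subtree, then the right subtree, then the node.
At hop: go left to bay.
  At bay: no left child.
  At bay: go right to rose.
    At rose: go left to lime.
      At lime: go left to poppy.
        At poppy: go left to daisy.
          At daisy: no left child.
          At daisy: go right to cedar.
            At cedar: go left to plum.
              At plum: no left child.
              At plum: go right to iris.
                At iris: go left to sage.
                  sage is a leaf — visit sage.
                At iris: go right to ivy.
                  ivy is a leaf — visit ivy.
                Visit iris.
              Visit plum.
            At cedar: no right child.
            Visit cedar.
          Visit daisy.
        At poppy: go right to moss.
          moss is a leaf — visit moss.
        Visit poppy.
      At lime: go right to fir.
        At fir: go left to lily.
          At lily: go left to pear.
            pear is a leaf — visit pear.
          At lily: no right child.
          Visit lily.
        At fir: no right child.
        Visit fir.
      Visit lime.
    At rose: go right to fig.
      At fig: no left child.
      At fig: go right to ash.
        ash is a leaf — visit ash.
      Visit fig.
    Visit rose.
  Visit bay.
At hop: no right child.
Visit hop.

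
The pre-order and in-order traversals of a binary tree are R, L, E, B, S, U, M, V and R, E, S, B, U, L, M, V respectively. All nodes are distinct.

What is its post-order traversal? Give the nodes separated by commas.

S, U, B, E, V, M, L, R

The first element of pre-order is the root; it splits in-order into left and right subtrees.
Root R: left subtree has 0 nodes { }, right has 7 {E, S, B, U, L, M, V}.
  Root L: left subtree has 4 nodes {E, S, B, U}, right has 2 {M, V}.
    Root E: left subtree has 0 nodes { }, right has 3 {S, B, U}.
      Root B: left subtree has 1 node {S}, right has 1 {U}.
    Root M: left subtree has 0 nodes { }, right has 1 {V}.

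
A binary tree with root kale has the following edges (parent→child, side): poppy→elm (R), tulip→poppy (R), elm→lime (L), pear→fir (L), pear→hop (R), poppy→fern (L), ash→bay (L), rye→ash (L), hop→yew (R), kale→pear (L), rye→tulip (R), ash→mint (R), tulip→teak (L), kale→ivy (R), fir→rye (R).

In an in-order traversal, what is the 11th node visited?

In-order visits the left subtree, then the node, then the right subtree.
At kale: go left to pear.
  At pear: go left to fir.
    At fir: no left child.
    Visit fir.
    At fir: go right to rye.
      At rye: go left to ash.
        At ash: go left to bay.
          bay is a leaf — visit bay.
        Visit ash.
        At ash: go right to mint.
          mint is a leaf — visit mint.
      Visit rye.
      At rye: go right to tulip.
        At tulip: go left to teak.
          teak is a leaf — visit teak.
        Visit tulip.
        At tulip: go right to poppy.
          At poppy: go left to fern.
            fern is a leaf — visit fern.
          Visit poppy.
          At poppy: go right to elm.
            At elm: go left to lime.
              lime is a leaf — visit lime.
            Visit elm.
            At elm: no right child.
  Visit pear.
  At pear: go right to hop.
    At hop: no left child.
    Visit hop.
    At hop: go right to yew.
      yew is a leaf — visit yew.
Visit kale.
At kale: go right to ivy.
  ivy is a leaf — visit ivy.
Full in-order sequence: fir, bay, ash, mint, rye, teak, tulip, fern, poppy, lime, elm, pear, hop, yew, kale, ivy.

elm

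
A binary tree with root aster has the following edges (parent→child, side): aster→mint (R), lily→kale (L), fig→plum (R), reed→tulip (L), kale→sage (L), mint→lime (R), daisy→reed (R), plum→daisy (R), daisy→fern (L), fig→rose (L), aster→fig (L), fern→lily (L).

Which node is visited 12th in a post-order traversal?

Post-order visits the left subtree, then the right subtree, then the node.
At aster: go left to fig.
  At fig: go left to rose.
    rose is a leaf — visit rose.
  At fig: go right to plum.
    At plum: no left child.
    At plum: go right to daisy.
      At daisy: go left to fern.
        At fern: go left to lily.
          At lily: go left to kale.
            At kale: go left to sage.
              sage is a leaf — visit sage.
            At kale: no right child.
            Visit kale.
          At lily: no right child.
          Visit lily.
        At fern: no right child.
        Visit fern.
      At daisy: go right to reed.
        At reed: go left to tulip.
          tulip is a leaf — visit tulip.
        At reed: no right child.
        Visit reed.
      Visit daisy.
    Visit plum.
  Visit fig.
At aster: go right to mint.
  At mint: no left child.
  At mint: go right to lime.
    lime is a leaf — visit lime.
  Visit mint.
Visit aster.
Full post-order sequence: rose, sage, kale, lily, fern, tulip, reed, daisy, plum, fig, lime, mint, aster.

mint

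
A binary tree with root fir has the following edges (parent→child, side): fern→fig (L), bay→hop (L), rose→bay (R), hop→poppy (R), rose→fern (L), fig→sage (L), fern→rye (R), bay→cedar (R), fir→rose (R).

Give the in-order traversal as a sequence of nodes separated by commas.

fir, sage, fig, fern, rye, rose, hop, poppy, bay, cedar

In-order visits the left subtree, then the node, then the right subtree.
At fir: no left child.
Visit fir.
At fir: go right to rose.
  At rose: go left to fern.
    At fern: go left to fig.
      At fig: go left to sage.
        sage is a leaf — visit sage.
      Visit fig.
      At fig: no right child.
    Visit fern.
    At fern: go right to rye.
      rye is a leaf — visit rye.
  Visit rose.
  At rose: go right to bay.
    At bay: go left to hop.
      At hop: no left child.
      Visit hop.
      At hop: go right to poppy.
        poppy is a leaf — visit poppy.
    Visit bay.
    At bay: go right to cedar.
      cedar is a leaf — visit cedar.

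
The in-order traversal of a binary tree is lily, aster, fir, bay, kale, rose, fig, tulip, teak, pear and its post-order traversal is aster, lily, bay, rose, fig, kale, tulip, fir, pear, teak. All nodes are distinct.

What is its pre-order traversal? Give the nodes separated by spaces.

teak fir lily aster tulip kale bay fig rose pear

The last element of post-order is the root; it splits in-order into left and right subtrees.
Root teak: left subtree has 8 nodes {lily, aster, fir, bay, kale, rose, fig, tulip}, right has 1 {pear}.
  Root fir: left subtree has 2 nodes {lily, aster}, right has 5 {bay, kale, rose, fig, tulip}.
    Root lily: left subtree has 0 nodes { }, right has 1 {aster}.
    Root tulip: left subtree has 4 nodes {bay, kale, rose, fig}, right has 0 { }.
      Root kale: left subtree has 1 node {bay}, right has 2 {rose, fig}.
        Root fig: left subtree has 1 node {rose}, right has 0 { }.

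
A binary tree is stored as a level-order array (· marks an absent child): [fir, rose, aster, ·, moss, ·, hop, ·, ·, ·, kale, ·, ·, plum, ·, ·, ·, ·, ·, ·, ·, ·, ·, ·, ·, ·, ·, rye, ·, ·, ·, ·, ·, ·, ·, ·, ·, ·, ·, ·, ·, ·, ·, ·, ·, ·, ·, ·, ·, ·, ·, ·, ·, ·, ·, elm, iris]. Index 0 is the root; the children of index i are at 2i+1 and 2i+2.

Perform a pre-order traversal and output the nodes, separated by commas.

fir, rose, moss, kale, aster, hop, plum, rye, elm, iris

Pre-order visits the node, then its left subtree, then its right subtree.
Visit fir.
At fir: go left to rose.
  Visit rose.
  At rose: no left child.
  At rose: go right to moss.
    Visit moss.
    At moss: no left child.
    At moss: go right to kale.
      kale is a leaf — visit kale.
At fir: go right to aster.
  Visit aster.
  At aster: no left child.
  At aster: go right to hop.
    Visit hop.
    At hop: go left to plum.
      Visit plum.
      At plum: go left to rye.
        Visit rye.
        At rye: go left to elm.
          elm is a leaf — visit elm.
        At rye: go right to iris.
          iris is a leaf — visit iris.
      At plum: no right child.
    At hop: no right child.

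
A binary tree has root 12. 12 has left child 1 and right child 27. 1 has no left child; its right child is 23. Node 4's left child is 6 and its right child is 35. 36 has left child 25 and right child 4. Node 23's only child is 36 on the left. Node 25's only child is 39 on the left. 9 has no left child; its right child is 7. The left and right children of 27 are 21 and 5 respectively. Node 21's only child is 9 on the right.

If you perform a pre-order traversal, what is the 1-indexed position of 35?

Pre-order visits the node, then its left subtree, then its right subtree.
Visit 12.
At 12: go left to 1.
  Visit 1.
  At 1: no left child.
  At 1: go right to 23.
    Visit 23.
    At 23: go left to 36.
      Visit 36.
      At 36: go left to 25.
        Visit 25.
        At 25: go left to 39.
          39 is a leaf — visit 39.
        At 25: no right child.
      At 36: go right to 4.
        Visit 4.
        At 4: go left to 6.
          6 is a leaf — visit 6.
        At 4: go right to 35.
          35 is a leaf — visit 35.
    At 23: no right child.
At 12: go right to 27.
  Visit 27.
  At 27: go left to 21.
    Visit 21.
    At 21: no left child.
    At 21: go right to 9.
      Visit 9.
      At 9: no left child.
      At 9: go right to 7.
        7 is a leaf — visit 7.
  At 27: go right to 5.
    5 is a leaf — visit 5.
Full pre-order sequence: 12, 1, 23, 36, 25, 39, 4, 6, 35, 27, 21, 9, 7, 5.

9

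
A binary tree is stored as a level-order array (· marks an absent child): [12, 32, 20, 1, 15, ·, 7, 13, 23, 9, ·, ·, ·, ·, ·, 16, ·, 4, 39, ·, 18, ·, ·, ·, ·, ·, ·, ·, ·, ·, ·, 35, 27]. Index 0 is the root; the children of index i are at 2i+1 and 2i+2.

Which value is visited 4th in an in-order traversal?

13

In-order visits the left subtree, then the node, then the right subtree.
At 12: go left to 32.
  At 32: go left to 1.
    At 1: go left to 13.
      At 13: go left to 16.
        At 16: go left to 35.
          35 is a leaf — visit 35.
        Visit 16.
        At 16: go right to 27.
          27 is a leaf — visit 27.
      Visit 13.
      At 13: no right child.
    Visit 1.
    At 1: go right to 23.
      At 23: go left to 4.
        4 is a leaf — visit 4.
      Visit 23.
      At 23: go right to 39.
        39 is a leaf — visit 39.
  Visit 32.
  At 32: go right to 15.
    At 15: go left to 9.
      At 9: no left child.
      Visit 9.
      At 9: go right to 18.
        18 is a leaf — visit 18.
    Visit 15.
    At 15: no right child.
Visit 12.
At 12: go right to 20.
  At 20: no left child.
  Visit 20.
  At 20: go right to 7.
    7 is a leaf — visit 7.
Full in-order sequence: 35, 16, 27, 13, 1, 4, 23, 39, 32, 9, 18, 15, 12, 20, 7.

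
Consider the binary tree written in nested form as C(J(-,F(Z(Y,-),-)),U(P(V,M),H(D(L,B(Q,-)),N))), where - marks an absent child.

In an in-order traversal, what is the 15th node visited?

In-order visits the left subtree, then the node, then the right subtree.
At C: go left to J.
  At J: no left child.
  Visit J.
  At J: go right to F.
    At F: go left to Z.
      At Z: go left to Y.
        Y is a leaf — visit Y.
      Visit Z.
      At Z: no right child.
    Visit F.
    At F: no right child.
Visit C.
At C: go right to U.
  At U: go left to P.
    At P: go left to V.
      V is a leaf — visit V.
    Visit P.
    At P: go right to M.
      M is a leaf — visit M.
  Visit U.
  At U: go right to H.
    At H: go left to D.
      At D: go left to L.
        L is a leaf — visit L.
      Visit D.
      At D: go right to B.
        At B: go left to Q.
          Q is a leaf — visit Q.
        Visit B.
        At B: no right child.
    Visit H.
    At H: go right to N.
      N is a leaf — visit N.
Full in-order sequence: J, Y, Z, F, C, V, P, M, U, L, D, Q, B, H, N.

N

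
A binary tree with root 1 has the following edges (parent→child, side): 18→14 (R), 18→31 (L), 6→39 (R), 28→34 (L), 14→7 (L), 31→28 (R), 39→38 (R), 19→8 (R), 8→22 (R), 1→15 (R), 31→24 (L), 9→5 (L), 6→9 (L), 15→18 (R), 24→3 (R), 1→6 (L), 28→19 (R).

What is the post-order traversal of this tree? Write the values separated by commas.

Post-order visits the left subtree, then the right subtree, then the node.
At 1: go left to 6.
  At 6: go left to 9.
    At 9: go left to 5.
      5 is a leaf — visit 5.
    At 9: no right child.
    Visit 9.
  At 6: go right to 39.
    At 39: no left child.
    At 39: go right to 38.
      38 is a leaf — visit 38.
    Visit 39.
  Visit 6.
At 1: go right to 15.
  At 15: no left child.
  At 15: go right to 18.
    At 18: go left to 31.
      At 31: go left to 24.
        At 24: no left child.
        At 24: go right to 3.
          3 is a leaf — visit 3.
        Visit 24.
      At 31: go right to 28.
        At 28: go left to 34.
          34 is a leaf — visit 34.
        At 28: go right to 19.
          At 19: no left child.
          At 19: go right to 8.
            At 8: no left child.
            At 8: go right to 22.
              22 is a leaf — visit 22.
            Visit 8.
          Visit 19.
        Visit 28.
      Visit 31.
    At 18: go right to 14.
      At 14: go left to 7.
        7 is a leaf — visit 7.
      At 14: no right child.
      Visit 14.
    Visit 18.
  Visit 15.
Visit 1.

5, 9, 38, 39, 6, 3, 24, 34, 22, 8, 19, 28, 31, 7, 14, 18, 15, 1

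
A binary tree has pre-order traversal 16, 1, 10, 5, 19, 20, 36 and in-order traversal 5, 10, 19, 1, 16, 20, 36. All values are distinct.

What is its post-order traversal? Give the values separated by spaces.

The first element of pre-order is the root; it splits in-order into left and right subtrees.
Root 16: left subtree has 4 nodes {5, 10, 19, 1}, right has 2 {20, 36}.
  Root 1: left subtree has 3 nodes {5, 10, 19}, right has 0 { }.
    Root 10: left subtree has 1 node {5}, right has 1 {19}.
  Root 20: left subtree has 0 nodes { }, right has 1 {36}.

5 19 10 1 36 20 16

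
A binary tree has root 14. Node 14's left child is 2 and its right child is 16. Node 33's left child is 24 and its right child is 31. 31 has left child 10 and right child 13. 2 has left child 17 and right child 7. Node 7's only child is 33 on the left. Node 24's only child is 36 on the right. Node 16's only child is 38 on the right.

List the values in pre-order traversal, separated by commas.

Pre-order visits the node, then its left subtree, then its right subtree.
Visit 14.
At 14: go left to 2.
  Visit 2.
  At 2: go left to 17.
    17 is a leaf — visit 17.
  At 2: go right to 7.
    Visit 7.
    At 7: go left to 33.
      Visit 33.
      At 33: go left to 24.
        Visit 24.
        At 24: no left child.
        At 24: go right to 36.
          36 is a leaf — visit 36.
      At 33: go right to 31.
        Visit 31.
        At 31: go left to 10.
          10 is a leaf — visit 10.
        At 31: go right to 13.
          13 is a leaf — visit 13.
    At 7: no right child.
At 14: go right to 16.
  Visit 16.
  At 16: no left child.
  At 16: go right to 38.
    38 is a leaf — visit 38.

14, 2, 17, 7, 33, 24, 36, 31, 10, 13, 16, 38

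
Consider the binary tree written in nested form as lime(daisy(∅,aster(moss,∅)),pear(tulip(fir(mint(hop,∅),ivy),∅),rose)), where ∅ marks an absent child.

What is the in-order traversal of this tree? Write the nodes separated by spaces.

daisy moss aster lime hop mint fir ivy tulip pear rose

In-order visits the left subtree, then the node, then the right subtree.
At lime: go left to daisy.
  At daisy: no left child.
  Visit daisy.
  At daisy: go right to aster.
    At aster: go left to moss.
      moss is a leaf — visit moss.
    Visit aster.
    At aster: no right child.
Visit lime.
At lime: go right to pear.
  At pear: go left to tulip.
    At tulip: go left to fir.
      At fir: go left to mint.
        At mint: go left to hop.
          hop is a leaf — visit hop.
        Visit mint.
        At mint: no right child.
      Visit fir.
      At fir: go right to ivy.
        ivy is a leaf — visit ivy.
    Visit tulip.
    At tulip: no right child.
  Visit pear.
  At pear: go right to rose.
    rose is a leaf — visit rose.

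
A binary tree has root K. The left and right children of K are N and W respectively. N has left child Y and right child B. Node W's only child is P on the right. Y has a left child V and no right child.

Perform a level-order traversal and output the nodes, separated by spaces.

Level-order visits nodes level by level from the root, left to right within each level.
Level 0: K
Level 1: N, W
Level 2: Y, B, P
Level 3: V

K N W Y B P V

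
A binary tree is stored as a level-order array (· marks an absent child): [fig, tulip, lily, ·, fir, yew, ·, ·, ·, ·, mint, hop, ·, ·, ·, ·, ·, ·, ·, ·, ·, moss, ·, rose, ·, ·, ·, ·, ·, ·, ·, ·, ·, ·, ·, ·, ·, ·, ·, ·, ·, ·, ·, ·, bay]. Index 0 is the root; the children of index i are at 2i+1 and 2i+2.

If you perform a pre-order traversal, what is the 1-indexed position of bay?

6

Pre-order visits the node, then its left subtree, then its right subtree.
Visit fig.
At fig: go left to tulip.
  Visit tulip.
  At tulip: no left child.
  At tulip: go right to fir.
    Visit fir.
    At fir: no left child.
    At fir: go right to mint.
      Visit mint.
      At mint: go left to moss.
        Visit moss.
        At moss: no left child.
        At moss: go right to bay.
          bay is a leaf — visit bay.
      At mint: no right child.
At fig: go right to lily.
  Visit lily.
  At lily: go left to yew.
    Visit yew.
    At yew: go left to hop.
      Visit hop.
      At hop: go left to rose.
        rose is a leaf — visit rose.
      At hop: no right child.
    At yew: no right child.
  At lily: no right child.
Full pre-order sequence: fig, tulip, fir, mint, moss, bay, lily, yew, hop, rose.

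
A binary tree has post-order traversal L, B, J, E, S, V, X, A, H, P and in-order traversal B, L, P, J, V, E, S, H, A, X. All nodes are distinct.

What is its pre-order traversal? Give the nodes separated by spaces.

The last element of post-order is the root; it splits in-order into left and right subtrees.
Root P: left subtree has 2 nodes {B, L}, right has 7 {J, V, E, S, H, A, X}.
  Root B: left subtree has 0 nodes { }, right has 1 {L}.
  Root H: left subtree has 4 nodes {J, V, E, S}, right has 2 {A, X}.
    Root V: left subtree has 1 node {J}, right has 2 {E, S}.
      Root S: left subtree has 1 node {E}, right has 0 { }.
    Root A: left subtree has 0 nodes { }, right has 1 {X}.

P B L H V J S E A X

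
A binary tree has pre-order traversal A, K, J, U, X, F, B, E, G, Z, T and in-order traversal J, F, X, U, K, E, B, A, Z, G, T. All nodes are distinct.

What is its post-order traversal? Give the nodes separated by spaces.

F X U J E B K Z T G A

The first element of pre-order is the root; it splits in-order into left and right subtrees.
Root A: left subtree has 7 nodes {J, F, X, U, K, E, B}, right has 3 {Z, G, T}.
  Root K: left subtree has 4 nodes {J, F, X, U}, right has 2 {E, B}.
    Root J: left subtree has 0 nodes { }, right has 3 {F, X, U}.
      Root U: left subtree has 2 nodes {F, X}, right has 0 { }.
        Root X: left subtree has 1 node {F}, right has 0 { }.
    Root B: left subtree has 1 node {E}, right has 0 { }.
  Root G: left subtree has 1 node {Z}, right has 1 {T}.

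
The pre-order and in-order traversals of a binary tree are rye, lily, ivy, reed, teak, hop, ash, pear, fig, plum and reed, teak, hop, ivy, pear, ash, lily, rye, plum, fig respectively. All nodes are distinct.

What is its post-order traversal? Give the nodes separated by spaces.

hop teak reed pear ash ivy lily plum fig rye

The first element of pre-order is the root; it splits in-order into left and right subtrees.
Root rye: left subtree has 7 nodes {reed, teak, hop, ivy, pear, ash, lily}, right has 2 {plum, fig}.
  Root lily: left subtree has 6 nodes {reed, teak, hop, ivy, pear, ash}, right has 0 { }.
    Root ivy: left subtree has 3 nodes {reed, teak, hop}, right has 2 {pear, ash}.
      Root reed: left subtree has 0 nodes { }, right has 2 {teak, hop}.
        Root teak: left subtree has 0 nodes { }, right has 1 {hop}.
      Root ash: left subtree has 1 node {pear}, right has 0 { }.
  Root fig: left subtree has 1 node {plum}, right has 0 { }.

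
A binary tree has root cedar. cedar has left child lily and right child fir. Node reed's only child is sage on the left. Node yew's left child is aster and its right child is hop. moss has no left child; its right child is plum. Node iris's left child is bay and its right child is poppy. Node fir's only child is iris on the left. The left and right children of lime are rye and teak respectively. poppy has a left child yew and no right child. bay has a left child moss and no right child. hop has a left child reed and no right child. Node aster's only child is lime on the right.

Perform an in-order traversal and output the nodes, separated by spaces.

lily cedar moss plum bay iris aster rye lime teak yew sage reed hop poppy fir

In-order visits the left subtree, then the node, then the right subtree.
At cedar: go left to lily.
  lily is a leaf — visit lily.
Visit cedar.
At cedar: go right to fir.
  At fir: go left to iris.
    At iris: go left to bay.
      At bay: go left to moss.
        At moss: no left child.
        Visit moss.
        At moss: go right to plum.
          plum is a leaf — visit plum.
      Visit bay.
      At bay: no right child.
    Visit iris.
    At iris: go right to poppy.
      At poppy: go left to yew.
        At yew: go left to aster.
          At aster: no left child.
          Visit aster.
          At aster: go right to lime.
            At lime: go left to rye.
              rye is a leaf — visit rye.
            Visit lime.
            At lime: go right to teak.
              teak is a leaf — visit teak.
        Visit yew.
        At yew: go right to hop.
          At hop: go left to reed.
            At reed: go left to sage.
              sage is a leaf — visit sage.
            Visit reed.
            At reed: no right child.
          Visit hop.
          At hop: no right child.
      Visit poppy.
      At poppy: no right child.
  Visit fir.
  At fir: no right child.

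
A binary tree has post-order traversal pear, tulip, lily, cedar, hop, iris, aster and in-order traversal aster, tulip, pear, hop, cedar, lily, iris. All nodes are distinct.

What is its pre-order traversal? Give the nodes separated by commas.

aster, iris, hop, tulip, pear, cedar, lily

The last element of post-order is the root; it splits in-order into left and right subtrees.
Root aster: left subtree has 0 nodes { }, right has 6 {tulip, pear, hop, cedar, lily, iris}.
  Root iris: left subtree has 5 nodes {tulip, pear, hop, cedar, lily}, right has 0 { }.
    Root hop: left subtree has 2 nodes {tulip, pear}, right has 2 {cedar, lily}.
      Root tulip: left subtree has 0 nodes { }, right has 1 {pear}.
      Root cedar: left subtree has 0 nodes { }, right has 1 {lily}.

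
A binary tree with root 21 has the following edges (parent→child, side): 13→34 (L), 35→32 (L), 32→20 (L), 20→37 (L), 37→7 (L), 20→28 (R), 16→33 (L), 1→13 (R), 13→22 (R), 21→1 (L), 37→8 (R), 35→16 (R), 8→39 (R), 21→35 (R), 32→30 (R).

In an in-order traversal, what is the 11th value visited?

28

In-order visits the left subtree, then the node, then the right subtree.
At 21: go left to 1.
  At 1: no left child.
  Visit 1.
  At 1: go right to 13.
    At 13: go left to 34.
      34 is a leaf — visit 34.
    Visit 13.
    At 13: go right to 22.
      22 is a leaf — visit 22.
Visit 21.
At 21: go right to 35.
  At 35: go left to 32.
    At 32: go left to 20.
      At 20: go left to 37.
        At 37: go left to 7.
          7 is a leaf — visit 7.
        Visit 37.
        At 37: go right to 8.
          At 8: no left child.
          Visit 8.
          At 8: go right to 39.
            39 is a leaf — visit 39.
      Visit 20.
      At 20: go right to 28.
        28 is a leaf — visit 28.
    Visit 32.
    At 32: go right to 30.
      30 is a leaf — visit 30.
  Visit 35.
  At 35: go right to 16.
    At 16: go left to 33.
      33 is a leaf — visit 33.
    Visit 16.
    At 16: no right child.
Full in-order sequence: 1, 34, 13, 22, 21, 7, 37, 8, 39, 20, 28, 32, 30, 35, 33, 16.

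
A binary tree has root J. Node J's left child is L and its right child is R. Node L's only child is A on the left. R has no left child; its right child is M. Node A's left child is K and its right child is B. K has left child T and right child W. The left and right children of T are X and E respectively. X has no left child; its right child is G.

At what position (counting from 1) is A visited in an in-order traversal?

7

In-order visits the left subtree, then the node, then the right subtree.
At J: go left to L.
  At L: go left to A.
    At A: go left to K.
      At K: go left to T.
        At T: go left to X.
          At X: no left child.
          Visit X.
          At X: go right to G.
            G is a leaf — visit G.
        Visit T.
        At T: go right to E.
          E is a leaf — visit E.
      Visit K.
      At K: go right to W.
        W is a leaf — visit W.
    Visit A.
    At A: go right to B.
      B is a leaf — visit B.
  Visit L.
  At L: no right child.
Visit J.
At J: go right to R.
  At R: no left child.
  Visit R.
  At R: go right to M.
    M is a leaf — visit M.
Full in-order sequence: X, G, T, E, K, W, A, B, L, J, R, M.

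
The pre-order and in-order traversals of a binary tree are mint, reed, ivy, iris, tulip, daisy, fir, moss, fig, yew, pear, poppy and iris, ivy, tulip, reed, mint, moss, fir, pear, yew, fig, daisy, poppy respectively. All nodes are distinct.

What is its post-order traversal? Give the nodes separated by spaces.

iris tulip ivy reed moss pear yew fig fir poppy daisy mint

The first element of pre-order is the root; it splits in-order into left and right subtrees.
Root mint: left subtree has 4 nodes {iris, ivy, tulip, reed}, right has 7 {moss, fir, pear, yew, fig, daisy, poppy}.
  Root reed: left subtree has 3 nodes {iris, ivy, tulip}, right has 0 { }.
    Root ivy: left subtree has 1 node {iris}, right has 1 {tulip}.
  Root daisy: left subtree has 5 nodes {moss, fir, pear, yew, fig}, right has 1 {poppy}.
    Root fir: left subtree has 1 node {moss}, right has 3 {pear, yew, fig}.
      Root fig: left subtree has 2 nodes {pear, yew}, right has 0 { }.
        Root yew: left subtree has 1 node {pear}, right has 0 { }.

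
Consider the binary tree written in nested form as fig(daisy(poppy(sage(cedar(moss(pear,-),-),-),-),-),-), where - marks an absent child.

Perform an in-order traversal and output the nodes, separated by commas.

pear, moss, cedar, sage, poppy, daisy, fig

In-order visits the left subtree, then the node, then the right subtree.
At fig: go left to daisy.
  At daisy: go left to poppy.
    At poppy: go left to sage.
      At sage: go left to cedar.
        At cedar: go left to moss.
          At moss: go left to pear.
            pear is a leaf — visit pear.
          Visit moss.
          At moss: no right child.
        Visit cedar.
        At cedar: no right child.
      Visit sage.
      At sage: no right child.
    Visit poppy.
    At poppy: no right child.
  Visit daisy.
  At daisy: no right child.
Visit fig.
At fig: no right child.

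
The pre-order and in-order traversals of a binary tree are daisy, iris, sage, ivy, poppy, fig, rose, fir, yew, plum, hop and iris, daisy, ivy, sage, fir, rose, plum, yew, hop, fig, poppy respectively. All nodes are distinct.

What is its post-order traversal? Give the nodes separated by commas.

The first element of pre-order is the root; it splits in-order into left and right subtrees.
Root daisy: left subtree has 1 node {iris}, right has 9 {ivy, sage, fir, rose, plum, yew, hop, fig, poppy}.
  Root sage: left subtree has 1 node {ivy}, right has 7 {fir, rose, plum, yew, hop, fig, poppy}.
    Root poppy: left subtree has 6 nodes {fir, rose, plum, yew, hop, fig}, right has 0 { }.
      Root fig: left subtree has 5 nodes {fir, rose, plum, yew, hop}, right has 0 { }.
        Root rose: left subtree has 1 node {fir}, right has 3 {plum, yew, hop}.
          Root yew: left subtree has 1 node {plum}, right has 1 {hop}.

iris, ivy, fir, plum, hop, yew, rose, fig, poppy, sage, daisy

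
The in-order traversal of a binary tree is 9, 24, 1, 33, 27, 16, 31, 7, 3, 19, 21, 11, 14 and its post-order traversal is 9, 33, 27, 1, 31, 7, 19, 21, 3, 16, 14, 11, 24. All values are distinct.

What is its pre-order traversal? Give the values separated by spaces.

24 9 11 16 1 27 33 3 7 31 21 19 14

The last element of post-order is the root; it splits in-order into left and right subtrees.
Root 24: left subtree has 1 node {9}, right has 11 {1, 33, 27, 16, 31, 7, 3, 19, 21, 11, 14}.
  Root 11: left subtree has 9 nodes {1, 33, 27, 16, 31, 7, 3, 19, 21}, right has 1 {14}.
    Root 16: left subtree has 3 nodes {1, 33, 27}, right has 5 {31, 7, 3, 19, 21}.
      Root 1: left subtree has 0 nodes { }, right has 2 {33, 27}.
        Root 27: left subtree has 1 node {33}, right has 0 { }.
      Root 3: left subtree has 2 nodes {31, 7}, right has 2 {19, 21}.
        Root 7: left subtree has 1 node {31}, right has 0 { }.
        Root 21: left subtree has 1 node {19}, right has 0 { }.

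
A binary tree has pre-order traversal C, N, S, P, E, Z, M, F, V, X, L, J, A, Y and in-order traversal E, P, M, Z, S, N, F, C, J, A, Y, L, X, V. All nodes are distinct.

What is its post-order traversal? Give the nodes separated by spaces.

The first element of pre-order is the root; it splits in-order into left and right subtrees.
Root C: left subtree has 7 nodes {E, P, M, Z, S, N, F}, right has 6 {J, A, Y, L, X, V}.
  Root N: left subtree has 5 nodes {E, P, M, Z, S}, right has 1 {F}.
    Root S: left subtree has 4 nodes {E, P, M, Z}, right has 0 { }.
      Root P: left subtree has 1 node {E}, right has 2 {M, Z}.
        Root Z: left subtree has 1 node {M}, right has 0 { }.
  Root V: left subtree has 5 nodes {J, A, Y, L, X}, right has 0 { }.
    Root X: left subtree has 4 nodes {J, A, Y, L}, right has 0 { }.
      Root L: left subtree has 3 nodes {J, A, Y}, right has 0 { }.
        Root J: left subtree has 0 nodes { }, right has 2 {A, Y}.
          Root A: left subtree has 0 nodes { }, right has 1 {Y}.

E M Z P S F N Y A J L X V C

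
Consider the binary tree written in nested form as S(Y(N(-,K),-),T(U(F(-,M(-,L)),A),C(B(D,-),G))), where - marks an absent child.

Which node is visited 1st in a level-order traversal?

Level-order visits nodes level by level from the root, left to right within each level.
Level 0: S
Level 1: Y, T
Level 2: N, U, C
Level 3: K, F, A, B, G
Level 4: M, D
Level 5: L
Full level-order sequence: S, Y, T, N, U, C, K, F, A, B, G, M, D, L.

S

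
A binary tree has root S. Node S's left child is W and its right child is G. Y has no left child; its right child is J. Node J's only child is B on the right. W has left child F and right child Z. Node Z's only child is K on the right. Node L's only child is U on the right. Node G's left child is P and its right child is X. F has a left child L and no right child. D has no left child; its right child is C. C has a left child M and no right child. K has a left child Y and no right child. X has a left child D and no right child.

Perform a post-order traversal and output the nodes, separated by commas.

U, L, F, B, J, Y, K, Z, W, P, M, C, D, X, G, S

Post-order visits the left subtree, then the right subtree, then the node.
At S: go left to W.
  At W: go left to F.
    At F: go left to L.
      At L: no left child.
      At L: go right to U.
        U is a leaf — visit U.
      Visit L.
    At F: no right child.
    Visit F.
  At W: go right to Z.
    At Z: no left child.
    At Z: go right to K.
      At K: go left to Y.
        At Y: no left child.
        At Y: go right to J.
          At J: no left child.
          At J: go right to B.
            B is a leaf — visit B.
          Visit J.
        Visit Y.
      At K: no right child.
      Visit K.
    Visit Z.
  Visit W.
At S: go right to G.
  At G: go left to P.
    P is a leaf — visit P.
  At G: go right to X.
    At X: go left to D.
      At D: no left child.
      At D: go right to C.
        At C: go left to M.
          M is a leaf — visit M.
        At C: no right child.
        Visit C.
      Visit D.
    At X: no right child.
    Visit X.
  Visit G.
Visit S.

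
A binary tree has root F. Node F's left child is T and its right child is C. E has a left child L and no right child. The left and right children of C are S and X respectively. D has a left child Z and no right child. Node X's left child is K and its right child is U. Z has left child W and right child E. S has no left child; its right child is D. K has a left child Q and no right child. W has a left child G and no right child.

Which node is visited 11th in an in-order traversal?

In-order visits the left subtree, then the node, then the right subtree.
At F: go left to T.
  T is a leaf — visit T.
Visit F.
At F: go right to C.
  At C: go left to S.
    At S: no left child.
    Visit S.
    At S: go right to D.
      At D: go left to Z.
        At Z: go left to W.
          At W: go left to G.
            G is a leaf — visit G.
          Visit W.
          At W: no right child.
        Visit Z.
        At Z: go right to E.
          At E: go left to L.
            L is a leaf — visit L.
          Visit E.
          At E: no right child.
      Visit D.
      At D: no right child.
  Visit C.
  At C: go right to X.
    At X: go left to K.
      At K: go left to Q.
        Q is a leaf — visit Q.
      Visit K.
      At K: no right child.
    Visit X.
    At X: go right to U.
      U is a leaf — visit U.
Full in-order sequence: T, F, S, G, W, Z, L, E, D, C, Q, K, X, U.

Q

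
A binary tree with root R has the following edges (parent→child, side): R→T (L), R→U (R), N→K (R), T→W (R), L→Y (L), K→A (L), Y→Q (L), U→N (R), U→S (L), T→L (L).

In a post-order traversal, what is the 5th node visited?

Post-order visits the left subtree, then the right subtree, then the node.
At R: go left to T.
  At T: go left to L.
    At L: go left to Y.
      At Y: go left to Q.
        Q is a leaf — visit Q.
      At Y: no right child.
      Visit Y.
    At L: no right child.
    Visit L.
  At T: go right to W.
    W is a leaf — visit W.
  Visit T.
At R: go right to U.
  At U: go left to S.
    S is a leaf — visit S.
  At U: go right to N.
    At N: no left child.
    At N: go right to K.
      At K: go left to A.
        A is a leaf — visit A.
      At K: no right child.
      Visit K.
    Visit N.
  Visit U.
Visit R.
Full post-order sequence: Q, Y, L, W, T, S, A, K, N, U, R.

T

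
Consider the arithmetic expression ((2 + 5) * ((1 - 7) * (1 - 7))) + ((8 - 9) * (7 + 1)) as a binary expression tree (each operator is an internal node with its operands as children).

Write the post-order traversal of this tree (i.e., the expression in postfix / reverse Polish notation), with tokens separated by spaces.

2 5 + 1 7 - 1 7 - * * 8 9 - 7 1 + * +

Post-order on an expression tree gives postfix notation: for each operator, emit left operand, right operand, then the operator.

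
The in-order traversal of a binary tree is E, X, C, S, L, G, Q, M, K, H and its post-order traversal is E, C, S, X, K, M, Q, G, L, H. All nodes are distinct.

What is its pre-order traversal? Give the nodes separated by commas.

The last element of post-order is the root; it splits in-order into left and right subtrees.
Root H: left subtree has 9 nodes {E, X, C, S, L, G, Q, M, K}, right has 0 { }.
  Root L: left subtree has 4 nodes {E, X, C, S}, right has 4 {G, Q, M, K}.
    Root X: left subtree has 1 node {E}, right has 2 {C, S}.
      Root S: left subtree has 1 node {C}, right has 0 { }.
    Root G: left subtree has 0 nodes { }, right has 3 {Q, M, K}.
      Root Q: left subtree has 0 nodes { }, right has 2 {M, K}.
        Root M: left subtree has 0 nodes { }, right has 1 {K}.

H, L, X, E, S, C, G, Q, M, K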